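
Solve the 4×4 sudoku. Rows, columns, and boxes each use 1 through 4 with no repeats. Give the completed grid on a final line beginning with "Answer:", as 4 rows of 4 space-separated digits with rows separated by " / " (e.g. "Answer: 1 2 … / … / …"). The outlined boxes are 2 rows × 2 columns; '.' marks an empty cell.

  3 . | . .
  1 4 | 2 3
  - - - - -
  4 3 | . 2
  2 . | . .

Step 1. [r3c3∈{1}] r3c3 has the single candidate 1, so r3c3=1.
Step 2. [r4c4∈{4}] nothing but 4 survives at r4c4, so r4c4=4.
Step 3. [r1c3∈{4}] r1c3 has the single candidate 4. So r1c3=4.
Step 4. [r4c2∈{1}] r4c2 has the single candidate 1. So r4c2=1.
Step 5. [r4c3∈{3}] r4c3 is down to just 3 ⇒ r4c3=3.
Step 6. [r1c4∈{1}] r1c4 has the single candidate 1 ⇒ r1c4=1.
Step 7. [r1c2∈{2}] r1c2 is down to just 2. So r1c2=2.

Answer: 3 2 4 1 / 1 4 2 3 / 4 3 1 2 / 2 1 3 4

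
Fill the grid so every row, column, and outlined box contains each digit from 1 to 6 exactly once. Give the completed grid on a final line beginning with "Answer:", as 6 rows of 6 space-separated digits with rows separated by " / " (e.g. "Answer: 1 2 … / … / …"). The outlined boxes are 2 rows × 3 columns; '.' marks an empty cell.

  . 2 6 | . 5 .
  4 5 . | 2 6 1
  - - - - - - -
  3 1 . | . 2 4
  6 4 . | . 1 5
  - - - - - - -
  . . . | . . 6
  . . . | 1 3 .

Step 1. [r5c3∈{1,2,3,4,5}] in col 3, 1 fits only at r5c3, so r5c3=1.
Step 2. [r5c1∈{2,5}] row 5 places 2 nowhere but r5c1, so r5c1=2.
Step 3. [r1c4∈{3,4}] row 1 places 4 nowhere but r1c4, so r1c4=4.
Step 4. [r6c3∈{4,5}] in row 6, 4 fits only at r6c3, so r6c3=4.
Step 5. [r3c4∈{6}] r3c4 is down to just 6, so r3c4=6.
Step 6. [r1c6∈{3}] r1c6 is down to just 3. So r1c6=3.
Step 7. [r4c4∈{3}] nothing but 3 survives at r4c4, so r4c4=3.
Step 8. [r6c2∈{6}] r6c2's peers cover all but 6. So r6c2=6.
Step 9. [r1c1∈{1}] r1c1's peers cover all but 1 ⇒ r1c1=1.
Step 10. [r4c3∈{2}] only 2 remains possible at r4c3 ⇒ r4c3=2.
Step 11. [r5c5∈{4}] only 4 remains possible at r5c5, so r5c5=4.
Step 12. [r6c1∈{5}] r6c1's peers cover all but 5. So r6c1=5.
Step 13. [r6c6∈{2}] r6c6 is down to just 2 ⇒ r6c6=2.
Step 14. [r3c3∈{5}] only 5 remains possible at r3c3, so r3c3=5.
Step 15. [r5c4∈{5}] only 5 remains possible at r5c4 ⇒ r5c4=5.
Step 16. [r5c2∈{3}] r5c2 is down to just 3 ⇒ r5c2=3.
Step 17. [r2c3∈{3}] r2c3 has the single candidate 3. So r2c3=3.

Answer: 1 2 6 4 5 3 / 4 5 3 2 6 1 / 3 1 5 6 2 4 / 6 4 2 3 1 5 / 2 3 1 5 4 6 / 5 6 4 1 3 2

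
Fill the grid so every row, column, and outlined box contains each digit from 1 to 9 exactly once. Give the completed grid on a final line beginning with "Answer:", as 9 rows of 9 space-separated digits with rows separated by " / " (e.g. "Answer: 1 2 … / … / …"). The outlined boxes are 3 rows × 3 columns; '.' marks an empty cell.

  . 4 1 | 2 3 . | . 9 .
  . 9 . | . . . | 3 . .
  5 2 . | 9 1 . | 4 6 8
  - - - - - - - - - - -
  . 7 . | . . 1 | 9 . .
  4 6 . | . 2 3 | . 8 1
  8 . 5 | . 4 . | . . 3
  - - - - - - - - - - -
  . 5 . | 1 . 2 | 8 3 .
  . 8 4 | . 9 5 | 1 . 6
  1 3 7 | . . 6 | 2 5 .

Step 1. [r3c6∈{7}] r3c6 has the single candidate 7, so r3c6=7.
Step 2. [r2c3∈{6,8}] 8 has one home in col 3: r2c3, so r2c3=8.
Step 3. [r7c9∈{4,7,9}] row 7 places 4 nowhere but r7c9, so r7c9=4.
Step 4. [r6c8∈{2,7}] r6c8 is the only open cell in row 6 admitting 2. So r6c8=2.
Step 5. [r4c9∈{5}] r4c9 has the single candidate 5, so r4c9=5.
Step 6. [r1c9∈{7}] r1c9's peers cover all but 7. So r1c9=7.
Step 7. [r4c3∈{2,3}] across col 3, 2 lands solely at r4c3, so r4c3=2.
Step 8. [r5c7∈{7}] r5c7 has the single candidate 7, so r5c7=7.
Step 9. [r9c5∈{8}] r9c5 has the single candidate 8 ⇒ r9c5=8.
Step 10. [r4c5∈{6}] r4c5 is down to just 6. So r4c5=6.
Step 11. [r2c4∈{4,5,6}] in col 4, 6 fits only at r2c4, so r2c4=6.
Step 12. [r7c3∈{6,9}] across col 3, 6 lands solely at r7c3 ⇒ r7c3=6.
Step 13. [r6c4∈{7}] r6c4 has the single candidate 7. So r6c4=7.
Step 14. [r6c2∈{1}] r6c2 has the single candidate 1. So r6c2=1.
Step 15. [r1c1∈{6}] nothing but 6 survives at r1c1. So r1c1=6.
Step 16. [r1c7∈{5}] only 5 remains possible at r1c7 ⇒ r1c7=5.
Step 17. [r8c1∈{2}] r8c1's peers cover all but 2, so r8c1=2.
Step 18. [r5c3∈{9}] only 9 remains possible at r5c3. So r5c3=9.
Step 19. [r9c9∈{9}] only 9 remains possible at r9c9 ⇒ r9c9=9.
Step 20. [r6c6∈{9}] r6c6 is down to just 9. So r6c6=9.
Step 21. [r7c5∈{7}] only 7 remains possible at r7c5. So r7c5=7.
Step 22. [r4c1∈{3}] only 3 remains possible at r4c1, so r4c1=3.
Step 23. [r2c8∈{1}] r2c8 is down to just 1, so r2c8=1.
Step 24. [r8c8∈{7}] r8c8's peers cover all but 7, so r8c8=7.
Step 25. [r4c8∈{4}] nothing but 4 survives at r4c8. So r4c8=4.
Step 26. [r2c6∈{4}] r2c6 has the single candidate 4 ⇒ r2c6=4.
Step 27. [r2c5∈{5}] only 5 remains possible at r2c5. So r2c5=5.
Step 28. [r2c9∈{2}] r2c9 has the single candidate 2 ⇒ r2c9=2.
Step 29. [r7c1∈{9}] r7c1 has the single candidate 9. So r7c1=9.
Step 30. [r2c1∈{7}] only 7 remains possible at r2c1, so r2c1=7.
Step 31. [r1c6∈{8}] only 8 remains possible at r1c6 ⇒ r1c6=8.
Step 32. [r9c4∈{4}] nothing but 4 survives at r9c4, so r9c4=4.
Step 33. [r3c3∈{3}] r3c3 has the single candidate 3. So r3c3=3.
Step 34. [r6c7∈{6}] nothing but 6 survives at r6c7 ⇒ r6c7=6.
Step 35. [r8c4∈{3}] r8c4 is down to just 3, so r8c4=3.
Step 36. [r5c4∈{5}] r5c4 is down to just 5 ⇒ r5c4=5.
Step 37. [r4c4∈{8}] only 8 remains possible at r4c4, so r4c4=8.

Answer: 6 4 1 2 3 8 5 9 7 / 7 9 8 6 5 4 3 1 2 / 5 2 3 9 1 7 4 6 8 / 3 7 2 8 6 1 9 4 5 / 4 6 9 5 2 3 7 8 1 / 8 1 5 7 4 9 6 2 3 / 9 5 6 1 7 2 8 3 4 / 2 8 4 3 9 5 1 7 6 / 1 3 7 4 8 6 2 5 9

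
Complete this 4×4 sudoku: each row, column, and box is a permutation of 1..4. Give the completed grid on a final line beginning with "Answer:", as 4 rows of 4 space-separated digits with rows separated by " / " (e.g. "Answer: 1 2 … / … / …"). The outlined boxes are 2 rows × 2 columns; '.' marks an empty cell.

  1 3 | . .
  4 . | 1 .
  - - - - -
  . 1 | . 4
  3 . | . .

Step 1. [r4c3∈{2}] r4c3 is down to just 2, so r4c3=2.
Step 2. [r1c4∈{2}] r1c4 is down to just 2 ⇒ r1c4=2.
Step 3. [r2c2∈{2}] r2c2 is down to just 2, so r2c2=2.
Step 4. [r4c2∈{4}] r4c2 is down to just 4, so r4c2=4.
Step 5. [r3c1∈{2}] r3c1's peers cover all but 2, so r3c1=2.
Step 6. [r1c3∈{4}] nothing but 4 survives at r1c3. So r1c3=4.
Step 7. [r3c3∈{3}] r3c3 is down to just 3. So r3c3=3.
Step 8. [r2c4∈{3}] nothing but 3 survives at r2c4, so r2c4=3.
Step 9. [r4c4∈{1}] r4c4's peers cover all but 1, so r4c4=1.

Answer: 1 3 4 2 / 4 2 1 3 / 2 1 3 4 / 3 4 2 1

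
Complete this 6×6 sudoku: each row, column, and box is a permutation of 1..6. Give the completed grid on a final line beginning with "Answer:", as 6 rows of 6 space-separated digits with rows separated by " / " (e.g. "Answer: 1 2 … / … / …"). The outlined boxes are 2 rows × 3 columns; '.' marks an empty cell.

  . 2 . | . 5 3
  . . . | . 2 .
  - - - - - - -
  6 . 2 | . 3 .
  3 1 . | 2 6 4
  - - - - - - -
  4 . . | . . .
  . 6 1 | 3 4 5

Step 1. [r3c6∈{1}] r3c6 is down to just 1, so r3c6=1.
Step 2. [r2c6∈{6}] only 6 remains possible at r2c6 ⇒ r2c6=6.
Step 3. [r2c1∈{1,5}] col 1 places 5 nowhere but r2c1. So r2c1=5.
Step 4. [r2c4∈{1,4}] r2c4 is the only open cell in row 2 admitting 1, so r2c4=1.
Step 5. [r4c3∈{5}] only 5 remains possible at r4c3 ⇒ r4c3=5.
Step 6. [r5c3∈{3}] nothing but 3 survives at r5c3, so r5c3=3.
Step 7. [r2c3∈{4}] nothing but 4 survives at r2c3 ⇒ r2c3=4.
Step 8. [r1c3∈{6}] nothing but 6 survives at r1c3. So r1c3=6.
Step 9. [r3c4∈{5}] r3c4 is down to just 5, so r3c4=5.
Step 10. [r5c5∈{1}] r5c5 is down to just 1. So r5c5=1.
Step 11. [r5c6∈{2}] r5c6 is down to just 2. So r5c6=2.
Step 12. [r5c2∈{5}] r5c2's peers cover all but 5 ⇒ r5c2=5.
Step 13. [r2c2∈{3}] r2c2's peers cover all but 3, so r2c2=3.
Step 14. [r6c1∈{2}] nothing but 2 survives at r6c1, so r6c1=2.
Step 15. [r5c4∈{6}] nothing but 6 survives at r5c4, so r5c4=6.
Step 16. [r1c4∈{4}] r1c4 is down to just 4, so r1c4=4.
Step 17. [r3c2∈{4}] only 4 remains possible at r3c2 ⇒ r3c2=4.
Step 18. [r1c1∈{1}] r1c1's peers cover all but 1, so r1c1=1.

Answer: 1 2 6 4 5 3 / 5 3 4 1 2 6 / 6 4 2 5 3 1 / 3 1 5 2 6 4 / 4 5 3 6 1 2 / 2 6 1 3 4 5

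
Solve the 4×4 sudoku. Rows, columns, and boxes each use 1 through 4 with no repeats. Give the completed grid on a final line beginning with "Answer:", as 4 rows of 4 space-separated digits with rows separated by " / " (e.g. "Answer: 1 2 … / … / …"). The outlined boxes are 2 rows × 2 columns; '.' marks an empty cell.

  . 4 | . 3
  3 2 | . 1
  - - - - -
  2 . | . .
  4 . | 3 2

Step 1. [r3c3∈{1,4}] 1 has one home in col 3: r3c3, so r3c3=1.
Step 2. [r3c2∈{3}] r3c2 has the single candidate 3. So r3c2=3.
Step 3. [r1c1∈{1}] r1c1's peers cover all but 1, so r1c1=1.
Step 4. [r2c3∈{4}] nothing but 4 survives at r2c3, so r2c3=4.
Step 5. [r3c4∈{4}] r3c4 has the single candidate 4, so r3c4=4.
Step 6. [r4c2∈{1}] r4c2 has the single candidate 1, so r4c2=1.
Step 7. [r1c3∈{2}] only 2 remains possible at r1c3, so r1c3=2.

Answer: 1 4 2 3 / 3 2 4 1 / 2 3 1 4 / 4 1 3 2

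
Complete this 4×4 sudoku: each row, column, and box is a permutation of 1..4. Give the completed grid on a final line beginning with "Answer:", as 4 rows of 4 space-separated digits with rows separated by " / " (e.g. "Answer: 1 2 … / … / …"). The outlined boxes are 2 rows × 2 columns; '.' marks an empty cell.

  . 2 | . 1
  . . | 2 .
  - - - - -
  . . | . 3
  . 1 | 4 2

Step 1. [r1c1∈{3,4}] across row 1, 4 lands solely at r1c1. So r1c1=4.
Step 2. [r2c2∈{3}] r2c2 is down to just 3. So r2c2=3.
Step 3. [r3c2∈{4}] only 4 remains possible at r3c2. So r3c2=4.
Step 4. [r1c3∈{3}] only 3 remains possible at r1c3 ⇒ r1c3=3.
Step 5. [r3c1∈{2}] r3c1 is down to just 2, so r3c1=2.
Step 6. [r4c1∈{3}] r4c1 has the single candidate 3 ⇒ r4c1=3.
Step 7. [r2c1∈{1}] r2c1's peers cover all but 1 ⇒ r2c1=1.
Step 8. [r3c3∈{1}] nothing but 1 survives at r3c3. So r3c3=1.
Step 9. [r2c4∈{4}] nothing but 4 survives at r2c4, so r2c4=4.

Answer: 4 2 3 1 / 1 3 2 4 / 2 4 1 3 / 3 1 4 2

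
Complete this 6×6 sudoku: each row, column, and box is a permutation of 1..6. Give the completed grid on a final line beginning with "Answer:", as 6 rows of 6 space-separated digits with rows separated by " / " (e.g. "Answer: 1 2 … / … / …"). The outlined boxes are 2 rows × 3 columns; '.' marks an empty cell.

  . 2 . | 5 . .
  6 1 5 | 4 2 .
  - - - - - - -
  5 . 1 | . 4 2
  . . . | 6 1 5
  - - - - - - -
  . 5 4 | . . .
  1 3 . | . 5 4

Step 1. [r1c3∈{3}] only 3 remains possible at r1c3. So r1c3=3.
Step 2. [r5c4∈{1,2,3}] across col 4, 1 lands solely at r5c4. So r5c4=1.
Step 3. [r5c5∈{3,6}] in col 5, 3 fits only at r5c5 ⇒ r5c5=3.
Step 4. [r5c1∈{2}] only 2 remains possible at r5c1, so r5c1=2.
Step 5. [r4c2∈{4}] only 4 remains possible at r4c2. So r4c2=4.
Step 6. [r1c6∈{1,6}] across row 1, 1 lands solely at r1c6 ⇒ r1c6=1.
Step 7. [r2c6∈{3}] r2c6 has the single candidate 3, so r2c6=3.
Step 8. [r3c4∈{3}] only 3 remains possible at r3c4 ⇒ r3c4=3.
Step 9. [r6c3∈{6}] nothing but 6 survives at r6c3 ⇒ r6c3=6.
Step 10. [r3c2∈{6}] r3c2's peers cover all but 6, so r3c2=6.
Step 11. [r5c6∈{6}] r5c6 has the single candidate 6 ⇒ r5c6=6.
Step 12. [r1c1∈{4}] nothing but 4 survives at r1c1 ⇒ r1c1=4.
Step 13. [r4c3∈{2}] r4c3's peers cover all but 2. So r4c3=2.
Step 14. [r6c4∈{2}] r6c4's peers cover all but 2. So r6c4=2.
Step 15. [r4c1∈{3}] r4c1 has the single candidate 3, so r4c1=3.
Step 16. [r1c5∈{6}] r1c5's peers cover all but 6, so r1c5=6.

Answer: 4 2 3 5 6 1 / 6 1 5 4 2 3 / 5 6 1 3 4 2 / 3 4 2 6 1 5 / 2 5 4 1 3 6 / 1 3 6 2 5 4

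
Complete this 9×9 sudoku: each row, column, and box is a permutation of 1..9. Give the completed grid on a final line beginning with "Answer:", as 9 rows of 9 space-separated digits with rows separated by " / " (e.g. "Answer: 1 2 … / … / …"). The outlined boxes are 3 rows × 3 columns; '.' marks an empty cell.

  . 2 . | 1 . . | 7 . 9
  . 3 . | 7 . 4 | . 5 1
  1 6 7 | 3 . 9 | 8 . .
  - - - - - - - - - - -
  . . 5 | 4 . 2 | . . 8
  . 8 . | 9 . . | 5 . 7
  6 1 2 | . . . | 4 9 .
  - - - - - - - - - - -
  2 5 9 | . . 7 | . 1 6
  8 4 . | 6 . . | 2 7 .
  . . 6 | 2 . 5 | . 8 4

Step 1. [r9c5∈{1,3,9}] in row 9, 1 fits only at r9c5. So r9c5=1.
Step 2. [r6c9∈{3}] only 3 remains possible at r6c9, so r6c9=3.
Step 3. [r8c6∈{3}] only 3 remains possible at r8c6. So r8c6=3.
Step 4. [r9c1∈{3,7}] 3 has one home in box 7: r9c1 ⇒ r9c1=3.
Step 5. [r4c8∈{6}] only 6 remains possible at r4c8 ⇒ r4c8=6.
Step 6. [r6c6∈{8}] nothing but 8 survives at r6c6 ⇒ r6c6=8.
Step 7. [r4c1∈{7,9}] 7 has one home in col 1: r4c1, so r4c1=7.
Step 8. [r2c5∈{2,6,8}] 2 has one home in row 2: r2c5. So r2c5=2.
Step 9. [r1c5∈{5,6,8}] r1c5 is the only open cell in box 2 admitting 8, so r1c5=8.
Step 10. [r1c3∈{4}] nothing but 4 survives at r1c3. So r1c3=4.
Step 11. [r5c5∈{3,6}] col 5 places 6 nowhere but r5c5. So r5c5=6.
Step 12. [r6c4∈{5}] r6c4 is down to just 5. So r6c4=5.
Step 13. [r3c9∈{2}] only 2 remains possible at r3c9, so r3c9=2.
Step 14. [r3c8∈{4}] r3c8 is down to just 4 ⇒ r3c8=4.
Step 15. [r8c3∈{1}] r8c3 has the single candidate 1. So r8c3=1.
Step 16. [r4c7∈{1}] r4c7 has the single candidate 1. So r4c7=1.
Step 17. [r5c6∈{1}] r5c6 is down to just 1, so r5c6=1.
Step 18. [r1c1∈{5}] nothing but 5 survives at r1c1, so r1c1=5.
Step 19. [r5c3∈{3}] nothing but 3 survives at r5c3 ⇒ r5c3=3.
Step 20. [r1c8∈{3}] r1c8 has the single candidate 3 ⇒ r1c8=3.
Step 21. [r3c5∈{5}] r3c5's peers cover all but 5. So r3c5=5.
Step 22. [r1c6∈{6}] nothing but 6 survives at r1c6. So r1c6=6.
Step 23. [r4c2∈{9}] only 9 remains possible at r4c2, so r4c2=9.
Step 24. [r5c1∈{4}] r5c1 is down to just 4 ⇒ r5c1=4.
Step 25. [r5c8∈{2}] r5c8's peers cover all but 2, so r5c8=2.
Step 26. [r8c5∈{9}] r8c5 has the single candidate 9, so r8c5=9.
Step 27. [r2c7∈{6}] r2c7 is down to just 6. So r2c7=6.
Step 28. [r9c7∈{9}] r9c7 is down to just 9 ⇒ r9c7=9.
Step 29. [r9c2∈{7}] r9c2 has the single candidate 7, so r9c2=7.
Step 30. [r4c5∈{3}] r4c5 has the single candidate 3, so r4c5=3.
Step 31. [r2c1∈{9}] r2c1 is down to just 9, so r2c1=9.
Step 32. [r2c3∈{8}] r2c3's peers cover all but 8 ⇒ r2c3=8.
Step 33. [r7c7∈{3}] r7c7 is down to just 3. So r7c7=3.
Step 34. [r8c9∈{5}] r8c9 is down to just 5 ⇒ r8c9=5.
Step 35. [r7c5∈{4}] r7c5 is down to just 4, so r7c5=4.
Step 36. [r7c4∈{8}] r7c4 has the single candidate 8. So r7c4=8.
Step 37. [r6c5∈{7}] r6c5 has the single candidate 7. So r6c5=7.

Answer: 5 2 4 1 8 6 7 3 9 / 9 3 8 7 2 4 6 5 1 / 1 6 7 3 5 9 8 4 2 / 7 9 5 4 3 2 1 6 8 / 4 8 3 9 6 1 5 2 7 / 6 1 2 5 7 8 4 9 3 / 2 5 9 8 4 7 3 1 6 / 8 4 1 6 9 3 2 7 5 / 3 7 6 2 1 5 9 8 4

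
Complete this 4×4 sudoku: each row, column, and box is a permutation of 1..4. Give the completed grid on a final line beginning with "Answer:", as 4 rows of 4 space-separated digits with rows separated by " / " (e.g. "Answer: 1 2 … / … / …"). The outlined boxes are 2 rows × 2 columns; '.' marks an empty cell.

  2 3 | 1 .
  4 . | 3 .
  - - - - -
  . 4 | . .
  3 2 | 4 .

Step 1. [r3c4∈{1,2,3}] r3c4 is the only open cell in row 3 admitting 3 ⇒ r3c4=3.
Step 2. [r1c4∈{4}] nothing but 4 survives at r1c4 ⇒ r1c4=4.
Step 3. [r4c4∈{1}] only 1 remains possible at r4c4, so r4c4=1.
Step 4. [r2c4∈{2}] r2c4 is down to just 2. So r2c4=2.
Step 5. [r3c1∈{1}] r3c1 has the single candidate 1. So r3c1=1.
Step 6. [r3c3∈{2}] r3c3 is down to just 2. So r3c3=2.
Step 7. [r2c2∈{1}] r2c2 has the single candidate 1, so r2c2=1.

Answer: 2 3 1 4 / 4 1 3 2 / 1 4 2 3 / 3 2 4 1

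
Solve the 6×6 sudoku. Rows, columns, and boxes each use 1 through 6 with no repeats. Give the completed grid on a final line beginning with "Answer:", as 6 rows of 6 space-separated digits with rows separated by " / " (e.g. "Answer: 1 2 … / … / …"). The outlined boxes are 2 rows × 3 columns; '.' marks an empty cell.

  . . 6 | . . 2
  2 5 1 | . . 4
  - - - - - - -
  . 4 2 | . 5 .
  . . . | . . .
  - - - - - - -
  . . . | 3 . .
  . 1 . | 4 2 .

Step 1. [r4c5∈{1,3,4,6}] r4c5 is the only open cell in row 4 admitting 4 ⇒ r4c5=4.
Step 2. [r2c4∈{6}] r2c4's peers cover all but 6. So r2c4=6.
Step 3. [r5c5∈{1,6}] in col 5, 6 fits only at r5c5, so r5c5=6.
Step 4. [r3c4∈{1}] r3c4 is down to just 1, so r3c4=1.
Step 5. [r6c1∈{3,5,6}] in row 6, 6 fits only at r6c1. So r6c1=6.
Step 6. [r3c1∈{3}] nothing but 3 survives at r3c1 ⇒ r3c1=3.
Step 7. [r4c3∈{5}] r4c3's peers cover all but 5. So r4c3=5.
Step 8. [r5c1∈{4,5}] 5 has one home in col 1: r5c1, so r5c1=5.
Step 9. [r2c5∈{3}] only 3 remains possible at r2c5 ⇒ r2c5=3.
Step 10. [r3c6∈{6}] r3c6 has the single candidate 6. So r3c6=6.
Step 11. [r6c6∈{5}] r6c6 has the single candidate 5 ⇒ r6c6=5.
Step 12. [r4c2∈{6}] r4c2 has the single candidate 6, so r4c2=6.
Step 13. [r4c6∈{3}] r4c6 has the single candidate 3 ⇒ r4c6=3.
Step 14. [r1c4∈{5}] nothing but 5 survives at r1c4 ⇒ r1c4=5.
Step 15. [r5c2∈{2}] r5c2 has the single candidate 2 ⇒ r5c2=2.
Step 16. [r1c2∈{3}] r1c2's peers cover all but 3, so r1c2=3.
Step 17. [r4c1∈{1}] only 1 remains possible at r4c1 ⇒ r4c1=1.
Step 18. [r5c3∈{4}] only 4 remains possible at r5c3 ⇒ r5c3=4.
Step 19. [r5c6∈{1}] only 1 remains possible at r5c6, so r5c6=1.
Step 20. [r1c5∈{1}] nothing but 1 survives at r1c5, so r1c5=1.
Step 21. [r6c3∈{3}] only 3 remains possible at r6c3, so r6c3=3.
Step 22. [r1c1∈{4}] only 4 remains possible at r1c1. So r1c1=4.
Step 23. [r4c4∈{2}] only 2 remains possible at r4c4 ⇒ r4c4=2.

Answer: 4 3 6 5 1 2 / 2 5 1 6 3 4 / 3 4 2 1 5 6 / 1 6 5 2 4 3 / 5 2 4 3 6 1 / 6 1 3 4 2 5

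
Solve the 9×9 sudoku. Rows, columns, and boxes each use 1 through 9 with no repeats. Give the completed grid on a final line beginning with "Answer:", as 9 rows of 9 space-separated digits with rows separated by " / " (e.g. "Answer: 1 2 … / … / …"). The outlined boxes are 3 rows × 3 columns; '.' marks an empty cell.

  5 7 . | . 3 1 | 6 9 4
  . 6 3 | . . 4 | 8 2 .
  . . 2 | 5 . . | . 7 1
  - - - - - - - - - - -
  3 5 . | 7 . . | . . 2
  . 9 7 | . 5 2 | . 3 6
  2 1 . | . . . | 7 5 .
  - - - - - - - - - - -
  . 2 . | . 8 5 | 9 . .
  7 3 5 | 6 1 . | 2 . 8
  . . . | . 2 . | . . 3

Step 1. [r9c3∈{1,4,6,8,9}] across col 3, 9 lands solely at r9c3 ⇒ r9c3=9.
Step 2. [r9c4∈{4}] r9c4 is down to just 4, so r9c4=4.
Step 3. [r2c4∈{9}] r2c4's peers cover all but 9 ⇒ r2c4=9.
Step 4. [r7c3∈{1,4,6}] in col 3, 1 fits only at r7c3, so r7c3=1.
Step 5. [r1c3∈{8}] r1c3 is down to just 8, so r1c3=8.
Step 6. [r7c1∈{4,6}] across box 7, 4 lands solely at r7c1 ⇒ r7c1=4.
Step 7. [r6c6∈{3,6,8,9}] 3 has one home in col 6: r6c6. So r6c6=3.
Step 8. [r5c7∈{1,4}] 4 has one home in row 5: r5c7, so r5c7=4.
Step 9. [r3c5∈{6}] r3c5 is down to just 6 ⇒ r3c5=6.
Step 10. [r4c6∈{6,8,9}] 6 has one home in col 6: r4c6, so r4c6=6.
Step 11. [r5c1∈{8}] r5c1 is down to just 8 ⇒ r5c1=8.
Step 12. [r4c7∈{1}] r4c7's peers cover all but 1, so r4c7=1.
Step 13. [r4c3∈{4}] nothing but 4 survives at r4c3, so r4c3=4.
Step 14. [r9c8∈{1,6}] across row 9, 1 lands solely at r9c8, so r9c8=1.
Step 15. [r4c5∈{9}] r4c5 has the single candidate 9. So r4c5=9.
Step 16. [r8c8∈{4}] r8c8 is down to just 4, so r8c8=4.
Step 17. [r9c7∈{5}] r9c7 is down to just 5 ⇒ r9c7=5.
Step 18. [r9c1∈{6}] r9c1's peers cover all but 6. So r9c1=6.
Step 19. [r4c8∈{8}] r4c8 is down to just 8. So r4c8=8.
Step 20. [r6c3∈{6}] r6c3's peers cover all but 6. So r6c3=6.
Step 21. [r5c4∈{1}] only 1 remains possible at r5c4 ⇒ r5c4=1.
Step 22. [r2c5∈{7}] r2c5's peers cover all but 7 ⇒ r2c5=7.
Step 23. [r3c2∈{4}] nothing but 4 survives at r3c2. So r3c2=4.
Step 24. [r1c4∈{2}] only 2 remains possible at r1c4, so r1c4=2.
Step 25. [r2c9∈{5}] r2c9's peers cover all but 5, so r2c9=5.
Step 26. [r7c4∈{3}] r7c4's peers cover all but 3 ⇒ r7c4=3.
Step 27. [r3c1∈{9}] r3c1's peers cover all but 9. So r3c1=9.
Step 28. [r7c8∈{6}] r7c8 is down to just 6. So r7c8=6.
Step 29. [r3c6∈{8}] r3c6 has the single candidate 8 ⇒ r3c6=8.
Step 30. [r9c6∈{7}] r9c6 is down to just 7 ⇒ r9c6=7.
Step 31. [r3c7∈{3}] r3c7 has the single candidate 3, so r3c7=3.
Step 32. [r6c5∈{4}] r6c5's peers cover all but 4, so r6c5=4.
Step 33. [r2c1∈{1}] r2c1 has the single candidate 1 ⇒ r2c1=1.
Step 34. [r6c9∈{9}] only 9 remains possible at r6c9 ⇒ r6c9=9.
Step 35. [r9c2∈{8}] nothing but 8 survives at r9c2, so r9c2=8.
Step 36. [r7c9∈{7}] only 7 remains possible at r7c9. So r7c9=7.
Step 37. [r6c4∈{8}] only 8 remains possible at r6c4, so r6c4=8.
Step 38. [r8c6∈{9}] r8c6 has the single candidate 9 ⇒ r8c6=9.

Answer: 5 7 8 2 3 1 6 9 4 / 1 6 3 9 7 4 8 2 5 / 9 4 2 5 6 8 3 7 1 / 3 5 4 7 9 6 1 8 2 / 8 9 7 1 5 2 4 3 6 / 2 1 6 8 4 3 7 5 9 / 4 2 1 3 8 5 9 6 7 / 7 3 5 6 1 9 2 4 8 / 6 8 9 4 2 7 5 1 3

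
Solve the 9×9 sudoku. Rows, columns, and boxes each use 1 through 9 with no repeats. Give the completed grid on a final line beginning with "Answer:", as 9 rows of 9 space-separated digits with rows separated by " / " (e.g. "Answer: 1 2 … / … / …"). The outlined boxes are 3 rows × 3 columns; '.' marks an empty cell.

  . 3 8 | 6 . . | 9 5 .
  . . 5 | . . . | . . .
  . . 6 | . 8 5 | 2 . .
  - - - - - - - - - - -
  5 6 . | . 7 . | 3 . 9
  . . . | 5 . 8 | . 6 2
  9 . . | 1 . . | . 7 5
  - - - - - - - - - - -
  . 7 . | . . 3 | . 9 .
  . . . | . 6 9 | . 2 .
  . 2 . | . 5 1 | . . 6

Step 1. [r4c8∈{1,4,8}] row 4 places 8 nowhere but r4c8 ⇒ r4c8=8.
Step 2. [r6c7∈{4}] r6c7 is down to just 4, so r6c7=4.
Step 3. [r4c3∈{1,2,4}] r4c3 is the only open cell in row 4 admitting 1. So r4c3=1.
Step 4. [r7c3∈{4}] r7c3 is down to just 4, so r7c3=4.
Step 5. [r8c3∈{3}] r8c3's peers cover all but 3 ⇒ r8c3=3.
Step 6. [r9c1∈{8}] r9c1's peers cover all but 8. So r9c1=8.
Step 7. [r8c1∈{1}] r8c1 is down to just 1 ⇒ r8c1=1.
Step 8. [r5c2∈{4}] nothing but 4 survives at r5c2. So r5c2=4.
Step 9. [r9c7∈{7}] only 7 remains possible at r9c7 ⇒ r9c7=7.
Step 10. [r9c4∈{4}] r9c4's peers cover all but 4, so r9c4=4.
Step 11. [r4c4∈{2}] r4c4's peers cover all but 2. So r4c4=2.
Step 12. [r8c9∈{4,8}] row 8 places 4 nowhere but r8c9. So r8c9=4.
Step 13. [r8c4∈{7,8}] in row 8, 7 fits only at r8c4. So r8c4=7.
Step 14. [r8c7∈{5,8}] in row 8, 8 fits only at r8c7. So r8c7=8.
Step 15. [r7c9∈{1}] r7c9's peers cover all but 1. So r7c9=1.
Step 16. [r1c9∈{7}] r1c9's peers cover all but 7 ⇒ r1c9=7.
Step 17. [r3c9∈{3}] r3c9 is down to just 3. So r3c9=3.
Step 18. [r2c6∈{2,4,7}] 7 has one home in col 6: r2c6, so r2c6=7.
Step 19. [r1c6∈{2,4}] col 6 places 2 nowhere but r1c6, so r1c6=2.
Step 20. [r3c4∈{9}] nothing but 9 survives at r3c4. So r3c4=9.
Step 21. [r1c1∈{4}] r1c1 has the single candidate 4 ⇒ r1c1=4.
Step 22. [r2c5∈{1,3,4}] 4 has one home in col 5: r2c5 ⇒ r2c5=4.
Step 23. [r2c8∈{1}] r2c8 has the single candidate 1, so r2c8=1.
Step 24. [r5c1∈{3,7}] col 1 places 3 nowhere but r5c1. So r5c1=3.
Step 25. [r1c5∈{1}] r1c5 has the single candidate 1, so r1c5=1.
Step 26. [r7c7∈{5}] r7c7 has the single candidate 5 ⇒ r7c7=5.
Step 27. [r9c3∈{9}] r9c3 has the single candidate 9. So r9c3=9.
Step 28. [r2c1∈{2}] only 2 remains possible at r2c1, so r2c1=2.
Step 29. [r7c5∈{2}] r7c5's peers cover all but 2. So r7c5=2.
Step 30. [r2c7∈{6}] r2c7 is down to just 6, so r2c7=6.
Step 31. [r2c4∈{3}] only 3 remains possible at r2c4. So r2c4=3.
Step 32. [r7c4∈{8}] nothing but 8 survives at r7c4. So r7c4=8.
Step 33. [r4c6∈{4}] nothing but 4 survives at r4c6 ⇒ r4c6=4.
Step 34. [r3c8∈{4}] r3c8 is down to just 4. So r3c8=4.
Step 35. [r8c2∈{5}] r8c2 has the single candidate 5 ⇒ r8c2=5.
Step 36. [r2c9∈{8}] only 8 remains possible at r2c9, so r2c9=8.
Step 37. [r6c3∈{2}] r6c3 is down to just 2 ⇒ r6c3=2.
Step 38. [r6c5∈{3}] only 3 remains possible at r6c5 ⇒ r6c5=3.
Step 39. [r2c2∈{9}] r2c2's peers cover all but 9, so r2c2=9.
Step 40. [r6c2∈{8}] r6c2 is down to just 8 ⇒ r6c2=8.
Step 41. [r3c2∈{1}] only 1 remains possible at r3c2. So r3c2=1.
Step 42. [r6c6∈{6}] r6c6 has the single candidate 6. So r6c6=6.
Step 43. [r5c5∈{9}] r5c5's peers cover all but 9, so r5c5=9.
Step 44. [r3c1∈{7}] r3c1 has the single candidate 7. So r3c1=7.
Step 45. [r5c3∈{7}] r5c3 has the single candidate 7 ⇒ r5c3=7.
Step 46. [r9c8∈{3}] r9c8 is down to just 3. So r9c8=3.
Step 47. [r7c1∈{6}] r7c1 is down to just 6. So r7c1=6.
Step 48. [r5c7∈{1}] r5c7's peers cover all but 1 ⇒ r5c7=1.

Answer: 4 3 8 6 1 2 9 5 7 / 2 9 5 3 4 7 6 1 8 / 7 1 6 9 8 5 2 4 3 / 5 6 1 2 7 4 3 8 9 / 3 4 7 5 9 8 1 6 2 / 9 8 2 1 3 6 4 7 5 / 6 7 4 8 2 3 5 9 1 / 1 5 3 7 6 9 8 2 4 / 8 2 9 4 5 1 7 3 6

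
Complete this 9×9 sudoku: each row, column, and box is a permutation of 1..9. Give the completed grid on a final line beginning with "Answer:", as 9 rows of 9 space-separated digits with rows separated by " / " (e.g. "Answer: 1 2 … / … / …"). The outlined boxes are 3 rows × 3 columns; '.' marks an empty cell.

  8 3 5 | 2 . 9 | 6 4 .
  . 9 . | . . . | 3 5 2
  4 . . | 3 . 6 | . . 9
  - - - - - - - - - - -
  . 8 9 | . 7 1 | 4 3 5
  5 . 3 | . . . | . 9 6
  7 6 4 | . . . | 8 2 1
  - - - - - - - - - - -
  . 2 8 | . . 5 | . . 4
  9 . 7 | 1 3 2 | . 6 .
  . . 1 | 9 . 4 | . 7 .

Step 1. [r9c5∈{6,8}] r9c5 is the only open cell in box 8 admitting 8, so r9c5=8.
Step 2. [r2c1∈{1,6}] col 1 places 1 nowhere but r2c1, so r2c1=1.
Step 3. [r3c5∈{1,5}] row 3 places 5 nowhere but r3c5, so r3c5=5.
Step 4. [r9c1∈{3,6}] r9c1 is the only open cell in row 9 admitting 6. So r9c1=6.
Step 5. [r7c8∈{1}] only 1 remains possible at r7c8, so r7c8=1.
Step 6. [r7c4∈{6,7}] row 7 places 7 nowhere but r7c4, so r7c4=7.
Step 7. [r8c7∈{5}] r8c7's peers cover all but 5, so r8c7=5.
Step 8. [r2c5∈{4}] r2c5's peers cover all but 4 ⇒ r2c5=4.
Step 9. [r2c4∈{8}] r2c4's peers cover all but 8. So r2c4=8.
Step 10. [r3c7∈{1,7}] row 3 places 1 nowhere but r3c7. So r3c7=1.
Step 11. [r2c6∈{7}] r2c6 is down to just 7 ⇒ r2c6=7.
Step 12. [r9c7∈{2}] r9c7's peers cover all but 2 ⇒ r9c7=2.
Step 13. [r4c1∈{2}] r4c1 has the single candidate 2 ⇒ r4c1=2.
Step 14. [r1c9∈{7}] r1c9's peers cover all but 7. So r1c9=7.
Step 15. [r7c1∈{3}] r7c1 is down to just 3, so r7c1=3.
Step 16. [r9c2∈{5}] r9c2 has the single candidate 5, so r9c2=5.
Step 17. [r6c5∈{9}] r6c5 has the single candidate 9. So r6c5=9.
Step 18. [r3c8∈{8}] nothing but 8 survives at r3c8 ⇒ r3c8=8.
Step 19. [r6c6∈{3}] only 3 remains possible at r6c6 ⇒ r6c6=3.
Step 20. [r2c3∈{6}] r2c3's peers cover all but 6 ⇒ r2c3=6.
Step 21. [r8c2∈{4}] only 4 remains possible at r8c2. So r8c2=4.
Step 22. [r3c3∈{2}] r3c3 has the single candidate 2, so r3c3=2.
Step 23. [r6c4∈{5}] r6c4 is down to just 5 ⇒ r6c4=5.
Step 24. [r5c2∈{1}] only 1 remains possible at r5c2. So r5c2=1.
Step 25. [r7c5∈{6}] r7c5's peers cover all but 6 ⇒ r7c5=6.
Step 26. [r7c7∈{9}] only 9 remains possible at r7c7, so r7c7=9.
Step 27. [r5c5∈{2}] r5c5 has the single candidate 2, so r5c5=2.
Step 28. [r4c4∈{6}] r4c4 has the single candidate 6, so r4c4=6.
Step 29. [r5c4∈{4}] nothing but 4 survives at r5c4 ⇒ r5c4=4.
Step 30. [r5c6∈{8}] r5c6 has the single candidate 8. So r5c6=8.
Step 31. [r3c2∈{7}] r3c2's peers cover all but 7, so r3c2=7.
Step 32. [r9c9∈{3}] r9c9's peers cover all but 3. So r9c9=3.
Step 33. [r1c5∈{1}] r1c5 is down to just 1 ⇒ r1c5=1.
Step 34. [r8c9∈{8}] r8c9 has the single candidate 8. So r8c9=8.
Step 35. [r5c7∈{7}] only 7 remains possible at r5c7, so r5c7=7.

Answer: 8 3 5 2 1 9 6 4 7 / 1 9 6 8 4 7 3 5 2 / 4 7 2 3 5 6 1 8 9 / 2 8 9 6 7 1 4 3 5 / 5 1 3 4 2 8 7 9 6 / 7 6 4 5 9 3 8 2 1 / 3 2 8 7 6 5 9 1 4 / 9 4 7 1 3 2 5 6 8 / 6 5 1 9 8 4 2 7 3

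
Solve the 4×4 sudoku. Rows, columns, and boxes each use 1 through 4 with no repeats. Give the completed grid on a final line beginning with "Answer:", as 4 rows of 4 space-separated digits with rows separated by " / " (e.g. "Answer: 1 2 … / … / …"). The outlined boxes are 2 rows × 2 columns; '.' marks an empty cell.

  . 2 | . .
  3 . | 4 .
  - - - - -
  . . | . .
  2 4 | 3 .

Step 1. [r4c4∈{1}] r4c4's peers cover all but 1, so r4c4=1.
Step 2. [r2c2∈{1}] r2c2 has the single candidate 1. So r2c2=1.
Step 3. [r2c4∈{2}] only 2 remains possible at r2c4. So r2c4=2.
Step 4. [r1c4∈{3}] only 3 remains possible at r1c4 ⇒ r1c4=3.
Step 5. [r3c3∈{2}] r3c3's peers cover all but 2, so r3c3=2.
Step 6. [r1c1∈{4}] only 4 remains possible at r1c1. So r1c1=4.
Step 7. [r3c1∈{1}] nothing but 1 survives at r3c1, so r3c1=1.
Step 8. [r3c2∈{3}] only 3 remains possible at r3c2. So r3c2=3.
Step 9. [r3c4∈{4}] only 4 remains possible at r3c4, so r3c4=4.
Step 10. [r1c3∈{1}] r1c3's peers cover all but 1 ⇒ r1c3=1.

Answer: 4 2 1 3 / 3 1 4 2 / 1 3 2 4 / 2 4 3 1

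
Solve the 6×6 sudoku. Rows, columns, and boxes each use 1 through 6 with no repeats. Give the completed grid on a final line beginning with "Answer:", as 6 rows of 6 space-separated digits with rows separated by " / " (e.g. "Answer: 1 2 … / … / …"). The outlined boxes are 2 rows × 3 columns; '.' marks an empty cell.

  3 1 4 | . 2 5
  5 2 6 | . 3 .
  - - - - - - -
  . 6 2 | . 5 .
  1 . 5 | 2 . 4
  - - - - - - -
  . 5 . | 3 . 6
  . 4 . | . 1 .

Step 1. [r2c6∈{1}] r2c6's peers cover all but 1 ⇒ r2c6=1.
Step 2. [r5c1∈{2}] nothing but 2 survives at r5c1. So r5c1=2.
Step 3. [r6c6∈{2}] r6c6's peers cover all but 2 ⇒ r6c6=2.
Step 4. [r5c5∈{4}] only 4 remains possible at r5c5 ⇒ r5c5=4.
Step 5. [r3c4∈{1}] r3c4 is down to just 1 ⇒ r3c4=1.
Step 6. [r6c3∈{3}] r6c3's peers cover all but 3 ⇒ r6c3=3.
Step 7. [r3c6∈{3}] r3c6's peers cover all but 3 ⇒ r3c6=3.
Step 8. [r5c3∈{1}] r5c3 is down to just 1, so r5c3=1.
Step 9. [r6c4∈{5}] nothing but 5 survives at r6c4 ⇒ r6c4=5.
Step 10. [r6c1∈{6}] nothing but 6 survives at r6c1, so r6c1=6.
Step 11. [r4c2∈{3}] r4c2 is down to just 3. So r4c2=3.
Step 12. [r3c1∈{4}] r3c1's peers cover all but 4, so r3c1=4.
Step 13. [r4c5∈{6}] nothing but 6 survives at r4c5 ⇒ r4c5=6.
Step 14. [r2c4∈{4}] only 4 remains possible at r2c4 ⇒ r2c4=4.
Step 15. [r1c4∈{6}] r1c4's peers cover all but 6. So r1c4=6.

Answer: 3 1 4 6 2 5 / 5 2 6 4 3 1 / 4 6 2 1 5 3 / 1 3 5 2 6 4 / 2 5 1 3 4 6 / 6 4 3 5 1 2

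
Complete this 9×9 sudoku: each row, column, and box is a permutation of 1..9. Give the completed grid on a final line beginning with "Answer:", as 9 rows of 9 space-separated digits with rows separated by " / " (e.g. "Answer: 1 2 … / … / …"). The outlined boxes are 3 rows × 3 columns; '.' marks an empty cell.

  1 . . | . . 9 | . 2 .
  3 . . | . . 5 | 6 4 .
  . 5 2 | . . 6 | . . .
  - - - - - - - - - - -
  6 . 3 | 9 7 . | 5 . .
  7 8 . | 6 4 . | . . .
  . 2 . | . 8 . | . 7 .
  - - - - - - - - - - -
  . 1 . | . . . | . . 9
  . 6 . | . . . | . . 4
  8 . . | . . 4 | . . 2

Step 1. [r1c5∈{3}] r1c5 has the single candidate 3. So r1c5=3.
Step 2. [r3c5∈{1}] nothing but 1 survives at r3c5 ⇒ r3c5=1.
Step 3. [r6c4∈{1,3,5}] r6c4 is the only open cell in box 5 admitting 5 ⇒ r6c4=5.
Step 4. [r6c7∈{1,3,4,9}] col 7 places 4 nowhere but r6c7 ⇒ r6c7=4.
Step 5. [r9c2∈{3,7,9}] col 2 places 3 nowhere but r9c2, so r9c2=3.
Step 6. [r2c9∈{1,7,8}] in row 2, 1 fits only at r2c9, so r2c9=1.
Step 7. [r5c3∈{1,5,9}] row 5 places 5 nowhere but r5c3, so r5c3=5.
Step 8. [r5c9∈{3}] r5c9's peers cover all but 3, so r5c9=3.
Step 9. [r4c6∈{1,2}] row 4 places 2 nowhere but r4c6, so r4c6=2.
Step 10. [r4c8∈{1,8}] row 4 places 1 nowhere but r4c8. So r4c8=1.
Step 11. [r2c5∈{2}] r2c5's peers cover all but 2, so r2c5=2.
Step 12. [r1c3∈{4,6,7,8}] across row 1, 6 lands solely at r1c3, so r1c3=6.
Step 13. [r6c6∈{1,3}] r6c6 is the only open cell in row 6 admitting 3. So r6c6=3.
Step 14. [r2c3∈{7,8,9}] in col 3, 8 fits only at r2c3 ⇒ r2c3=8.
Step 15. [r2c4∈{7}] nothing but 7 survives at r2c4. So r2c4=7.
Step 16. [r6c1∈{9}] r6c1 is down to just 9, so r6c1=9.
Step 17. [r9c4∈{1}] r9c4 has the single candidate 1 ⇒ r9c4=1.
Step 18. [r9c7∈{7}] r9c7 has the single candidate 7 ⇒ r9c7=7.
Step 19. [r1c7∈{8}] r1c7's peers cover all but 8. So r1c7=8.
Step 20. [r7c7∈{3}] only 3 remains possible at r7c7. So r7c7=3.
Step 21. [r3c1∈{4}] r3c1 is down to just 4 ⇒ r3c1=4.
Step 22. [r9c3∈{9}] nothing but 9 survives at r9c3. So r9c3=9.
Step 23. [r3c4∈{8}] only 8 remains possible at r3c4 ⇒ r3c4=8.
Step 24. [r8c3∈{7}] r8c3 has the single candidate 7, so r8c3=7.
Step 25. [r8c6∈{8}] nothing but 8 survives at r8c6, so r8c6=8.
Step 26. [r8c8∈{5}] r8c8 is down to just 5 ⇒ r8c8=5.
Step 27. [r9c8∈{6}] r9c8's peers cover all but 6 ⇒ r9c8=6.
Step 28. [r7c1∈{2,5}] r7c1 is the only open cell in col 1 admitting 5 ⇒ r7c1=5.
Step 29. [r3c7∈{9}] only 9 remains possible at r3c7, so r3c7=9.
Step 30. [r8c1∈{2}] only 2 remains possible at r8c1 ⇒ r8c1=2.
Step 31. [r3c9∈{7}] only 7 remains possible at r3c9, so r3c9=7.
Step 32. [r1c2∈{7}] r1c2 has the single candidate 7 ⇒ r1c2=7.
Step 33. [r4c9∈{8}] r4c9 is down to just 8. So r4c9=8.
Step 34. [r8c4∈{3}] only 3 remains possible at r8c4. So r8c4=3.
Step 35. [r5c8∈{9}] r5c8 is down to just 9 ⇒ r5c8=9.
Step 36. [r1c9∈{5}] r1c9 has the single candidate 5 ⇒ r1c9=5.
Step 37. [r8c7∈{1}] only 1 remains possible at r8c7. So r8c7=1.
Step 38. [r2c2∈{9}] nothing but 9 survives at r2c2. So r2c2=9.
Step 39. [r7c4∈{2}] nothing but 2 survives at r7c4 ⇒ r7c4=2.
Step 40. [r7c8∈{8}] only 8 remains possible at r7c8 ⇒ r7c8=8.
Step 41. [r5c6∈{1}] nothing but 1 survives at r5c6, so r5c6=1.
Step 42. [r5c7∈{2}] r5c7 has the single candidate 2, so r5c7=2.
Step 43. [r9c5∈{5}] r9c5's peers cover all but 5 ⇒ r9c5=5.
Step 44. [r7c5∈{6}] only 6 remains possible at r7c5 ⇒ r7c5=6.
Step 45. [r6c3∈{1}] only 1 remains possible at r6c3 ⇒ r6c3=1.
Step 46. [r1c4∈{4}] r1c4's peers cover all but 4 ⇒ r1c4=4.
Step 47. [r6c9∈{6}] r6c9 has the single candidate 6 ⇒ r6c9=6.
Step 48. [r3c8∈{3}] r3c8 is down to just 3, so r3c8=3.
Step 49. [r7c3∈{4}] r7c3's peers cover all but 4, so r7c3=4.
Step 50. [r4c2∈{4}] r4c2 is down to just 4. So r4c2=4.
Step 51. [r8c5∈{9}] nothing but 9 survives at r8c5. So r8c5=9.
Step 52. [r7c6∈{7}] r7c6's peers cover all but 7. So r7c6=7.

Answer: 1 7 6 4 3 9 8 2 5 / 3 9 8 7 2 5 6 4 1 / 4 5 2 8 1 6 9 3 7 / 6 4 3 9 7 2 5 1 8 / 7 8 5 6 4 1 2 9 3 / 9 2 1 5 8 3 4 7 6 / 5 1 4 2 6 7 3 8 9 / 2 6 7 3 9 8 1 5 4 / 8 3 9 1 5 4 7 6 2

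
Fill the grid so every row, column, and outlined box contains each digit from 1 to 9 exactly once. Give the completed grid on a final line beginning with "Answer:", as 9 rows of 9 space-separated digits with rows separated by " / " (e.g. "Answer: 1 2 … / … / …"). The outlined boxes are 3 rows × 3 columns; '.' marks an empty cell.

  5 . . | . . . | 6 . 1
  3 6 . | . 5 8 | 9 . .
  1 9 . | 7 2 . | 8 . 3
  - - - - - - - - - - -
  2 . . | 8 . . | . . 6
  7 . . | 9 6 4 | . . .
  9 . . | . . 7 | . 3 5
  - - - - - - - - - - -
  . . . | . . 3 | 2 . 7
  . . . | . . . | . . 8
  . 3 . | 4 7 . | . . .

Step 1. [r5c7∈{1}] r5c7's peers cover all but 1 ⇒ r5c7=1.
Step 2. [r3c3∈{4}] r3c3's peers cover all but 4. So r3c3=4.
Step 3. [r6c5∈{1}] r6c5 is down to just 1 ⇒ r6c5=1.
Step 4. [r9c7∈{5}] r9c7's peers cover all but 5, so r9c7=5.
Step 5. [r8c5∈{9}] nothing but 9 survives at r8c5. So r8c5=9.
Step 6. [r6c7∈{4}] r6c7's peers cover all but 4 ⇒ r6c7=4.
Step 7. [r6c2∈{8}] r6c2's peers cover all but 8. So r6c2=8.
Step 8. [r5c2∈{5}] r5c2 is down to just 5 ⇒ r5c2=5.
Step 9. [r1c3∈{2,7,8}] row 1 places 8 nowhere but r1c3 ⇒ r1c3=8.
Step 10. [r2c9∈{2,4}] in col 9, 4 fits only at r2c9 ⇒ r2c9=4.
Step 11. [r4c8∈{7,9}] across row 4, 9 lands solely at r4c8. So r4c8=9.
Step 12. [r7c3∈{1,5,6,9}] 9 has one home in row 7: r7c3 ⇒ r7c3=9.
Step 13. [r8c3∈{1,2,5,6,7}] 5 has one home in col 3: r8c3 ⇒ r8c3=5.
Step 14. [r8c2∈{1,2,4,7}] across row 8, 7 lands solely at r8c2, so r8c2=7.
Step 15. [r9c3∈{1,2,6}] across box 7, 2 lands solely at r9c3 ⇒ r9c3=2.
Step 16. [r7c2∈{1,4}] 1 has one home in box 7: r7c2 ⇒ r7c2=1.
Step 17. [r2c8∈{2,7}] 2 has one home in row 2: r2c8 ⇒ r2c8=2.
Step 18. [r8c6∈{1,2,6}] across col 6, 2 lands solely at r8c6. So r8c6=2.
Step 19. [r9c6∈{1,6}] r9c6 is the only open cell in col 6 admitting 1 ⇒ r9c6=1.
Step 20. [r9c8∈{6}] r9c8's peers cover all but 6 ⇒ r9c8=6.
Step 21. [r4c5∈{3}] r4c5's peers cover all but 3 ⇒ r4c5=3.
Step 22. [r7c8∈{4}] r7c8's peers cover all but 4. So r7c8=4.
Step 23. [r8c4∈{6}] r8c4 has the single candidate 6, so r8c4=6.
Step 24. [r7c1∈{6,8}] r7c1 is the only open cell in row 7 admitting 6, so r7c1=6.
Step 25. [r9c1∈{8}] nothing but 8 survives at r9c1, so r9c1=8.
Step 26. [r7c4∈{5}] r7c4 is down to just 5 ⇒ r7c4=5.
Step 27. [r4c7∈{7}] r4c7 has the single candidate 7, so r4c7=7.
Step 28. [r1c6∈{9}] r1c6 has the single candidate 9 ⇒ r1c6=9.
Step 29. [r5c3∈{3}] nothing but 3 survives at r5c3, so r5c3=3.
Step 30. [r1c4∈{3}] nothing but 3 survives at r1c4 ⇒ r1c4=3.
Step 31. [r3c6∈{6}] r3c6 has the single candidate 6. So r3c6=6.
Step 32. [r3c8∈{5}] r3c8 is down to just 5, so r3c8=5.
Step 33. [r7c5∈{8}] r7c5 is down to just 8, so r7c5=8.
Step 34. [r1c5∈{4}] r1c5's peers cover all but 4. So r1c5=4.
Step 35. [r8c8∈{1}] r8c8's peers cover all but 1 ⇒ r8c8=1.
Step 36. [r8c1∈{4}] r8c1 has the single candidate 4, so r8c1=4.
Step 37. [r6c4∈{2}] nothing but 2 survives at r6c4, so r6c4=2.
Step 38. [r8c7∈{3}] only 3 remains possible at r8c7, so r8c7=3.
Step 39. [r4c3∈{1}] nothing but 1 survives at r4c3, so r4c3=1.
Step 40. [r6c3∈{6}] r6c3 has the single candidate 6. So r6c3=6.
Step 41. [r2c4∈{1}] r2c4's peers cover all but 1 ⇒ r2c4=1.
Step 42. [r1c8∈{7}] only 7 remains possible at r1c8 ⇒ r1c8=7.
Step 43. [r1c2∈{2}] only 2 remains possible at r1c2. So r1c2=2.
Step 44. [r4c6∈{5}] r4c6 is down to just 5 ⇒ r4c6=5.
Step 45. [r5c9∈{2}] r5c9 is down to just 2 ⇒ r5c9=2.
Step 46. [r9c9∈{9}] nothing but 9 survives at r9c9. So r9c9=9.
Step 47. [r2c3∈{7}] only 7 remains possible at r2c3. So r2c3=7.
Step 48. [r4c2∈{4}] r4c2's peers cover all but 4 ⇒ r4c2=4.
Step 49. [r5c8∈{8}] r5c8's peers cover all but 8, so r5c8=8.

Answer: 5 2 8 3 4 9 6 7 1 / 3 6 7 1 5 8 9 2 4 / 1 9 4 7 2 6 8 5 3 / 2 4 1 8 3 5 7 9 6 / 7 5 3 9 6 4 1 8 2 / 9 8 6 2 1 7 4 3 5 / 6 1 9 5 8 3 2 4 7 / 4 7 5 6 9 2 3 1 8 / 8 3 2 4 7 1 5 6 9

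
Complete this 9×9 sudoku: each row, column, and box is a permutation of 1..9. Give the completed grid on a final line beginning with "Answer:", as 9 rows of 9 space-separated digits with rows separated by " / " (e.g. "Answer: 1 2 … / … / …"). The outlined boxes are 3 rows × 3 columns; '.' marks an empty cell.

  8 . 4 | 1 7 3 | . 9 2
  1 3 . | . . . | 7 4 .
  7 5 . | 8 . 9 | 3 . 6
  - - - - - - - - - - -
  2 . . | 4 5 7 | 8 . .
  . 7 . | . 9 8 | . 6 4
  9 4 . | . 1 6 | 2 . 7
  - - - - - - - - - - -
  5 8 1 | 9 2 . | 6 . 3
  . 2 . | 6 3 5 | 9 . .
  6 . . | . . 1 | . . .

Step 1. [r9c3∈{3,7,9}] across row 9, 3 lands solely at r9c3, so r9c3=3.
Step 2. [r5c7∈{1,5}] row 5 places 1 nowhere but r5c7. So r5c7=1.
Step 3. [r9c8∈{2,5,7,8}] across row 9, 2 lands solely at r9c8, so r9c8=2.
Step 4. [r8c8∈{1,7,8}] 8 has one home in col 8: r8c8, so r8c8=8.
Step 5. [r2c6∈{2}] r2c6 is down to just 2, so r2c6=2.
Step 6. [r1c7∈{5}] nothing but 5 survives at r1c7. So r1c7=5.
Step 7. [r1c2∈{6}] r1c2's peers cover all but 6, so r1c2=6.
Step 8. [r6c8∈{3,5}] in col 8, 5 fits only at r6c8, so r6c8=5.
Step 9. [r9c7∈{4}] r9c7 is down to just 4 ⇒ r9c7=4.
Step 10. [r6c4∈{3}] nothing but 3 survives at r6c4. So r6c4=3.
Step 11. [r9c2∈{9}] r9c2 has the single candidate 9. So r9c2=9.
Step 12. [r4c8∈{3}] r4c8's peers cover all but 3. So r4c8=3.
Step 13. [r8c9∈{1}] r8c9 is down to just 1, so r8c9=1.
Step 14. [r7c6∈{4}] r7c6 has the single candidate 4 ⇒ r7c6=4.
Step 15. [r8c3∈{7}] only 7 remains possible at r8c3, so r8c3=7.
Step 16. [r9c5∈{8}] r9c5 is down to just 8 ⇒ r9c5=8.
Step 17. [r3c5∈{4}] nothing but 4 survives at r3c5 ⇒ r3c5=4.
Step 18. [r4c3∈{6}] only 6 remains possible at r4c3 ⇒ r4c3=6.
Step 19. [r2c4∈{5}] r2c4 is down to just 5, so r2c4=5.
Step 20. [r5c4∈{2}] r5c4 is down to just 2. So r5c4=2.
Step 21. [r2c9∈{8}] r2c9's peers cover all but 8. So r2c9=8.
Step 22. [r9c9∈{5}] r9c9 has the single candidate 5. So r9c9=5.
Step 23. [r7c8∈{7}] nothing but 7 survives at r7c8 ⇒ r7c8=7.
Step 24. [r4c9∈{9}] only 9 remains possible at r4c9. So r4c9=9.
Step 25. [r2c5∈{6}] r2c5 has the single candidate 6, so r2c5=6.
Step 26. [r5c1∈{3}] r5c1's peers cover all but 3 ⇒ r5c1=3.
Step 27. [r8c1∈{4}] only 4 remains possible at r8c1, so r8c1=4.
Step 28. [r6c3∈{8}] r6c3's peers cover all but 8. So r6c3=8.
Step 29. [r4c2∈{1}] r4c2 is down to just 1 ⇒ r4c2=1.
Step 30. [r3c3∈{2}] only 2 remains possible at r3c3 ⇒ r3c3=2.
Step 31. [r2c3∈{9}] only 9 remains possible at r2c3. So r2c3=9.
Step 32. [r5c3∈{5}] r5c3's peers cover all but 5 ⇒ r5c3=5.
Step 33. [r3c8∈{1}] r3c8's peers cover all but 1 ⇒ r3c8=1.
Step 34. [r9c4∈{7}] r9c4's peers cover all but 7 ⇒ r9c4=7.

Answer: 8 6 4 1 7 3 5 9 2 / 1 3 9 5 6 2 7 4 8 / 7 5 2 8 4 9 3 1 6 / 2 1 6 4 5 7 8 3 9 / 3 7 5 2 9 8 1 6 4 / 9 4 8 3 1 6 2 5 7 / 5 8 1 9 2 4 6 7 3 / 4 2 7 6 3 5 9 8 1 / 6 9 3 7 8 1 4 2 5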